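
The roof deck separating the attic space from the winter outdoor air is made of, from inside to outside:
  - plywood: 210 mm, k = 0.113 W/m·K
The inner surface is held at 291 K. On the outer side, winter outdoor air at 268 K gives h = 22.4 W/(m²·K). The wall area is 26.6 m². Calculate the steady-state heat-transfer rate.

Using the resistance-network approach (series):
R_plywood = L/(kA) = 0.21/(0.113×26.6) = 0.06986 K/W
R_outer film = 1/(h_o·A) = 1/(22.4×26.6) = 0.001678 K/W
R_total = 0.07154 K/W
Q = ΔT / R_total = 23 / 0.07154

Q ≈ 321 W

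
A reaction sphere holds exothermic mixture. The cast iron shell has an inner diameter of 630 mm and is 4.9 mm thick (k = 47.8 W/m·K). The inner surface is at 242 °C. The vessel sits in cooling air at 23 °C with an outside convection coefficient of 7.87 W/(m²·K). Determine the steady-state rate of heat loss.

Each spherical layer contributes R = (1/r_i − 1/r_o)/(4πk):
R_cast iron shell = (1/0.315 − 1/0.3199)/(4π×47.8) = 8.095×10^-5 K/W
R_outer film = 1/(h·4πr_o²) = 1/(7.87×4π×0.3199²) = 0.09881 K/W
R_total = 0.09889 K/W
Q = ΔT/R_total = 219/0.09889

Q ≈ 2210 W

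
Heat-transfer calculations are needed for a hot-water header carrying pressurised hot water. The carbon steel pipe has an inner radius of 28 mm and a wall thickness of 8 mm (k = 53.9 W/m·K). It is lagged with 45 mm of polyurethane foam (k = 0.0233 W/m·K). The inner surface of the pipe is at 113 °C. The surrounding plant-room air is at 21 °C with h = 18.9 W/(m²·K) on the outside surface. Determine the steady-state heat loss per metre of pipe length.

Radial resistances (cylindrical: R_cond = ln(r_o/r_i)/(2πkL), R_conv = 1/(h·2πrL)):
R_carbon steel pipe wall = ln(36/28)/(2π×53.9×1) = 7.421×10^-4 K/W
R_polyurethane foam = ln(81/36)/(2π×0.0233×1) = 5.539 K/W
R_outer film = 1/(h_o·2πr_oL) = 1/(18.9×2π×0.081×1) = 0.104 K/W
R_total = 5.644 K/W
Q = ΔT/R_total = 92/5.644

q′ ≈ 16.3 W/m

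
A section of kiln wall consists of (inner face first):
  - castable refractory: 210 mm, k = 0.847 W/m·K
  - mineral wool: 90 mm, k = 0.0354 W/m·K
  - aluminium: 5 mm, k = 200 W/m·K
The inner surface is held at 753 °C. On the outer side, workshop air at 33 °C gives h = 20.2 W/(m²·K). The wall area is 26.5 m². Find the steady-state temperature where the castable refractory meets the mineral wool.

Treating each layer as a thermal resistance in series:
R_castable refractory = L/(kA) = 0.21/(0.847×26.5) = 0.009356 K/W
R_mineral wool = L/(kA) = 0.09/(0.0354×26.5) = 0.09594 K/W
R_aluminium = L/(kA) = 0.005/(200×26.5) = 9.434×10^-7 K/W
R_outer film = 1/(h_o·A) = 1/(20.2×26.5) = 0.001868 K/W
R_total = 0.1072 K/W;  Q = ΔT/R_total = 720/0.1072 = 6719 W
T_interface = T_inner − Q·ΣR(inner→interface) = 753 − 6720×0.009356

T ≈ 690 °C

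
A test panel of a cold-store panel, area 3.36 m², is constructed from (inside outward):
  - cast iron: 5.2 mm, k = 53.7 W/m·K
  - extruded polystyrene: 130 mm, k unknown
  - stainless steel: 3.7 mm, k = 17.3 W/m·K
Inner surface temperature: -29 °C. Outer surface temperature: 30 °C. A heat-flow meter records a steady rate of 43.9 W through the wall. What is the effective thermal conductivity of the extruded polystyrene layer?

Using the resistance-network approach (series):
R_cast iron = L/(kA) = 0.0052/(53.7×3.36) = 2.882×10^-5 K/W
R_stainless steel = L/(kA) = 0.0037/(17.3×3.36) = 6.365×10^-5 K/W
Sum of known resistances R_other = 9.247×10^-5 K/W
Total R = ΔT/Q = 59/43.9 = 1.344 K/W
R_extruded polystyrene = R_total − R_other = 1.344 K/W
k = L/(R·A) = 0.13/(1.344×3.36)

k ≈ 0.0288 W/(m·K)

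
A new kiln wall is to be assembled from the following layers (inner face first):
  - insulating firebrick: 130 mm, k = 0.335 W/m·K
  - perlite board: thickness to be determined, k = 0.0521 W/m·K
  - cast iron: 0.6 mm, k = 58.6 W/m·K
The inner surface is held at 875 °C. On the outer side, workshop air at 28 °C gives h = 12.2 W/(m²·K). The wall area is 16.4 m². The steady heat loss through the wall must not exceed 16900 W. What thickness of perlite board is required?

Series thermal resistances:
R_insulating firebrick = L/(kA) = 0.13/(0.335×16.4) = 0.02366 K/W
R_cast iron = L/(kA) = 0.0006/(58.6×16.4) = 6.243×10^-7 K/W
R_outer film = 1/(h_o·A) = 1/(12.2×16.4) = 0.004998 K/W
Sum of the known resistances R_other = 0.02866 K/W
Required total resistance R_tot = ΔT/Q_allow = 847/16900 = 0.05012 K/W
R_perlite board = R_tot − R_other = 0.02146 K/W
L = R·k·A = 0.02146×0.0521×16.4

L ≈ 18.3 mm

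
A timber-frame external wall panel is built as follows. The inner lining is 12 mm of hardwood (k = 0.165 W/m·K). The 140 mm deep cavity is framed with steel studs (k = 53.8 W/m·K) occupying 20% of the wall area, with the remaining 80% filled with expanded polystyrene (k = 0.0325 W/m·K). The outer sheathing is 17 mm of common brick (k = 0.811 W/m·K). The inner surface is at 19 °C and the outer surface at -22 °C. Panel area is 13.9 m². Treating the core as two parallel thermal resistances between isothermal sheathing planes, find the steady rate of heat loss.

Sheathing layers in series; stud and cavity paths in parallel between them.
R_inner = 0.012/(0.165×13.9) = 0.005232 K/W
R_stud  = 0.14/(53.8×0.2×13.9) = 9.361×10^-4 K/W
R_cav   = 0.14/(0.0325×0.8×13.9) = 0.3874 K/W
1/R_core = 1/R_stud + 1/R_cav → R_core = 9.338×10^-4 K/W
R_outer = 0.017/(0.811×13.9) = 0.001508 K/W
R_total = 0.007674 K/W
Q = ΔT/R_total = 41/0.007674

Q ≈ 5340 W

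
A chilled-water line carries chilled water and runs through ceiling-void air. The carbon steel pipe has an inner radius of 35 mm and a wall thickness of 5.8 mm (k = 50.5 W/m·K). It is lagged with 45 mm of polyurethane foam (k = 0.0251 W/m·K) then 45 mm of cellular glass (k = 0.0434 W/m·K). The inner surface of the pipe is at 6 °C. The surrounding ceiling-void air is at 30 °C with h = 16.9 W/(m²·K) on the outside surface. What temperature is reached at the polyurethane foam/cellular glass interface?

For a radial system each layer contributes R = ln(r_out/r_in)/(2πkL); films add R = 1/(hA).
R_carbon steel pipe wall = ln(40.8/35)/(2π×50.5×1) = 4.832×10^-4 K/W
R_polyurethane foam = ln(85.8/40.8)/(2π×0.0251×1) = 4.713 K/W
R_cellular glass = ln(130.8/85.8)/(2π×0.0434×1) = 1.546 K/W
R_outer film = 1/(h_o·2πr_oL) = 1/(16.9×2π×0.1308×1) = 0.072 K/W
R_total = 6.332 K/W
Q = ΔT/R_total = 24/6.332
Q = 3.79 W/m
T_interface = T_inner + Q·ΣR(inner→interface) = 6 + 3.79×4.714

T ≈ 23.9 °C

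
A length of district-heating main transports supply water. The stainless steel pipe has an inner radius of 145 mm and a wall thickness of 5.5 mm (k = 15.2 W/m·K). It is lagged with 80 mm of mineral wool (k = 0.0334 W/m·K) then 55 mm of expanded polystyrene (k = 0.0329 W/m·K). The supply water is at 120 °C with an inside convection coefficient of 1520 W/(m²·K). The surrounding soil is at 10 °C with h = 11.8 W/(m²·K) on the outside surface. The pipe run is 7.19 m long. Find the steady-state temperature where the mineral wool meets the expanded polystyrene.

T ≈ 48.2 °C

Radial resistances (cylindrical: R_cond = ln(r_o/r_i)/(2πkL), R_conv = 1/(h·2πrL)):
R_inner film = 1/(h_i·2πr₁L) = 1/(1520×2π×0.145×7.19) = 1.004×10^-4 K/W
R_stainless steel pipe wall = ln(150.5/145)/(2π×15.2×7.19) = 5.422×10^-5 K/W
R_mineral wool = ln(230.5/150.5)/(2π×0.0334×7.19) = 0.2825 K/W
R_expanded polystyrene = ln(285.5/230.5)/(2π×0.0329×7.19) = 0.144 K/W
R_outer film = 1/(h_o·2πr_oL) = 1/(11.8×2π×0.2855×7.19) = 0.006571 K/W
R_total = 0.4332 K/W
Q = ΔT/R_total = 110/0.4332
Q = 254 W
T_interface = T_inner − Q·ΣR(inner→interface) = 120 − 254×0.2827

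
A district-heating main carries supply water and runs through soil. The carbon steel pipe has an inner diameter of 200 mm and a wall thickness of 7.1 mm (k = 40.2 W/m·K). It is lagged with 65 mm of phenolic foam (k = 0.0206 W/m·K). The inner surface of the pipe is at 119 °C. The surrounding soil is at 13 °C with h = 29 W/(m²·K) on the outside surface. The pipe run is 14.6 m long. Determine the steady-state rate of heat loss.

Q ≈ 419 W

For a radial system each layer contributes R = ln(r_out/r_in)/(2πkL); films add R = 1/(hA).
R_carbon steel pipe wall = ln(107.1/100)/(2π×40.2×14.6) = 1.86×10^-5 K/W
R_phenolic foam = ln(172.1/107.1)/(2π×0.0206×14.6) = 0.251 K/W
R_outer film = 1/(h_o·2πr_oL) = 1/(29×2π×0.1721×14.6) = 0.002184 K/W
R_total = 0.2532 K/W
Q = ΔT/R_total = 106/0.2532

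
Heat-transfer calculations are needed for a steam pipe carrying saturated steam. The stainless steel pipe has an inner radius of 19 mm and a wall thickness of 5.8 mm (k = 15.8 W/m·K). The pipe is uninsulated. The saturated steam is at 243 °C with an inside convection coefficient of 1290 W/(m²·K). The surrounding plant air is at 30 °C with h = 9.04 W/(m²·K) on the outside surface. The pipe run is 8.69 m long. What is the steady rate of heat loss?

Q ≈ 2570 W

Cylindrical conduction, so R = ln(r₂/r₁)/(2πkL) per layer, in series:
R_inner film = 1/(h_i·2πr₁L) = 1/(1290×2π×0.019×8.69) = 7.472×10^-4 K/W
R_stainless steel pipe wall = ln(24.8/19)/(2π×15.8×8.69) = 3.088×10^-4 K/W
R_outer film = 1/(h_o·2πr_oL) = 1/(9.04×2π×0.0248×8.69) = 0.08169 K/W
R_total = 0.08275 K/W
Q = ΔT/R_total = 213/0.08275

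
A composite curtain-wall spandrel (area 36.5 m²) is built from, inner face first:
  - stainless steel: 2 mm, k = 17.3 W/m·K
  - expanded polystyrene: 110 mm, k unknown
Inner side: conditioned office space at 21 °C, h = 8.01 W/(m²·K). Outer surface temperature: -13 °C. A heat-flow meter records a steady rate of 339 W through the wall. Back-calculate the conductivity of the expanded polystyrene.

Series thermal resistances:
R_inner film = 1/(h_i·A) = 1/(8.01×36.5) = 0.00342 K/W
R_stainless steel = L/(kA) = 0.002/(17.3×36.5) = 3.167×10^-6 K/W
Sum of known resistances R_other = 0.003424 K/W
Total R = ΔT/Q = 34/339 = 0.1003 K/W
R_expanded polystyrene = R_total − R_other = 0.09687 K/W
k = L/(R·A) = 0.11/(0.09687×36.5)

k ≈ 0.0311 W/(m·K)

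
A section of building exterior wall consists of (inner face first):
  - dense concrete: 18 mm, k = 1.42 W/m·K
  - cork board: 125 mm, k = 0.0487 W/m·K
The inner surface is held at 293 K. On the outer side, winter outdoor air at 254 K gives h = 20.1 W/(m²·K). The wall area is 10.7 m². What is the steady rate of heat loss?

Using the resistance-network approach (series):
R_dense concrete = L/(kA) = 0.018/(1.42×10.7) = 0.001185 K/W
R_cork board = L/(kA) = 0.125/(0.0487×10.7) = 0.2399 K/W
R_outer film = 1/(h_o·A) = 1/(20.1×10.7) = 0.00465 K/W
R_total = 0.2457 K/W
Q = ΔT / R_total = 39 / 0.2457

Q ≈ 159 W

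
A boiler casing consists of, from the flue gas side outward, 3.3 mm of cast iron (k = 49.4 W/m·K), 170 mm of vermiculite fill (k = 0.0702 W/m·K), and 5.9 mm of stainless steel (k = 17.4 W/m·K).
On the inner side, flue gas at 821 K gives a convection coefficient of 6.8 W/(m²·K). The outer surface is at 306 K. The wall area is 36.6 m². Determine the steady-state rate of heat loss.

Q ≈ 7340 W

Using the resistance-network approach (series):
R_inner film = 1/(h_i·A) = 1/(6.8×36.6) = 0.004018 K/W
R_cast iron = L/(kA) = 0.0033/(49.4×36.6) = 1.825×10^-6 K/W
R_vermiculite fill = L/(kA) = 0.17/(0.0702×36.6) = 0.06617 K/W
R_stainless steel = L/(kA) = 0.0059/(17.4×36.6) = 9.264×10^-6 K/W
R_total = 0.07019 K/W
Q = ΔT / R_total = 515 / 0.07019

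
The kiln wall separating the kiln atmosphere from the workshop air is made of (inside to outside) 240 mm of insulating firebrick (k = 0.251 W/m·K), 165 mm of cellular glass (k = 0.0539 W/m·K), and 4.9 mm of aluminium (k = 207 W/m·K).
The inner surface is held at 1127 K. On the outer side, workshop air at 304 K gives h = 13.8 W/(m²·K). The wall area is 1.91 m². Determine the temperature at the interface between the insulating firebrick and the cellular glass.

Model the wall as resistances in series:
R_insulating firebrick = L/(kA) = 0.24/(0.251×1.91) = 0.5006 K/W
R_cellular glass = L/(kA) = 0.165/(0.0539×1.91) = 1.603 K/W
R_aluminium = L/(kA) = 0.0049/(207×1.91) = 1.239×10^-5 K/W
R_outer film = 1/(h_o·A) = 1/(13.8×1.91) = 0.03794 K/W
R_total = 2.141 K/W;  Q = ΔT/R_total = 823/2.141 = 384.3 W
T_interface = T_inner − Q·ΣR(inner→interface) = 1127 − 384×0.5006

T ≈ 935 K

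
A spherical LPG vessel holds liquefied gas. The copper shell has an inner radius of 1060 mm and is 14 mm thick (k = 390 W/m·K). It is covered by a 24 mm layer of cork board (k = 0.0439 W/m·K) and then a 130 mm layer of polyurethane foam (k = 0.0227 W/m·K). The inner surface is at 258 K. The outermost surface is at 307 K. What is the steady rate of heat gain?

Each spherical layer contributes R = (1/r_i − 1/r_o)/(4πk):
R_copper shell = (1/1.06 − 1/1.074)/(4π×390) = 2.509×10^-6 K/W
R_cork board = (1/1.074 − 1/1.098)/(4π×0.0439) = 0.03689 K/W
R_polyurethane foam = (1/1.098 − 1/1.228)/(4π×0.0227) = 0.338 K/W
R_total = 0.3749 K/W
Q = ΔT/R_total = 49/0.3749

Q ≈ 131 W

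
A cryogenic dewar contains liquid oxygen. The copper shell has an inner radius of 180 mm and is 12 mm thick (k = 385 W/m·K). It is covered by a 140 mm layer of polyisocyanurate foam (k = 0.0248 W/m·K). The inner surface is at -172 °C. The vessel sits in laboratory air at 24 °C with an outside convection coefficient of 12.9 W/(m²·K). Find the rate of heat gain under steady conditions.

Each spherical layer contributes R = (1/r_i − 1/r_o)/(4πk):
R_copper shell = (1/0.18 − 1/0.192)/(4π×385) = 7.177×10^-5 K/W
R_polyisocyanurate foam = (1/0.192 − 1/0.332)/(4π×0.0248) = 7.047 K/W
R_outer film = 1/(h·4πr_o²) = 1/(12.9×4π×0.332²) = 0.05597 K/W
R_total = 7.103 K/W
Q = ΔT/R_total = 196/7.103

Q ≈ 27.6 W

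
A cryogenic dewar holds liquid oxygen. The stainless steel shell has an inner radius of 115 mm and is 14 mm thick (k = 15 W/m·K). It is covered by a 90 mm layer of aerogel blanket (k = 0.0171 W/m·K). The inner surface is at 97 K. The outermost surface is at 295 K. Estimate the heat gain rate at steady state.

Radial (spherical) resistances in series:
R_stainless steel shell = (1/0.115 − 1/0.129)/(4π×15) = 0.005007 K/W
R_aerogel blanket = (1/0.129 − 1/0.219)/(4π×0.0171) = 14.83 K/W
R_total = 14.83 K/W
Q = ΔT/R_total = 198/14.83

Q ≈ 13.4 W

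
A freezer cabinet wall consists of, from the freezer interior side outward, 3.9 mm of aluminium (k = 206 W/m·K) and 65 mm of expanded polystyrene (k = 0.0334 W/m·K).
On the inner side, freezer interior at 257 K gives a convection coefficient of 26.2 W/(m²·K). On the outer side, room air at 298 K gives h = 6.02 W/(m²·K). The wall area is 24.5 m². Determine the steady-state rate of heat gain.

Series thermal resistances:
R_inner film = 1/(h_i·A) = 1/(26.2×24.5) = 0.001558 K/W
R_aluminium = L/(kA) = 0.0039/(206×24.5) = 7.727×10^-7 K/W
R_expanded polystyrene = L/(kA) = 0.065/(0.0334×24.5) = 0.07943 K/W
R_outer film = 1/(h_o·A) = 1/(6.02×24.5) = 0.00678 K/W
R_total = 0.08777 K/W
Q = ΔT / R_total = 41 / 0.08777

Q ≈ 467 W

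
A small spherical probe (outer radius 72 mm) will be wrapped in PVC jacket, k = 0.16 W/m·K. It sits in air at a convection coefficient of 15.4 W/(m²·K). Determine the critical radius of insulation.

For a sphere r_cr = 2k/h = 2×0.16/15.4
r_cr = 20.8 mm; since the bare radius (72 mm) is above r_cr, any added insulation will reduce heat loss.

r_cr ≈ 20.8 mm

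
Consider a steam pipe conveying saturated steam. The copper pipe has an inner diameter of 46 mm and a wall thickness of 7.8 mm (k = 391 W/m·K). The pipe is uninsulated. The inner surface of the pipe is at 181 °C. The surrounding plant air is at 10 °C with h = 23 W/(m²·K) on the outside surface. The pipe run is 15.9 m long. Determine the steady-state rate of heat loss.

Treating each annulus and film as a series resistance:
R_copper pipe wall = ln(30.8/23)/(2π×391×15.9) = 7.476×10^-6 K/W
R_outer film = 1/(h_o·2πr_oL) = 1/(23×2π×0.0308×15.9) = 0.01413 K/W
R_total = 0.01414 K/W
Q = ΔT/R_total = 171/0.01414

Q ≈ 12100 W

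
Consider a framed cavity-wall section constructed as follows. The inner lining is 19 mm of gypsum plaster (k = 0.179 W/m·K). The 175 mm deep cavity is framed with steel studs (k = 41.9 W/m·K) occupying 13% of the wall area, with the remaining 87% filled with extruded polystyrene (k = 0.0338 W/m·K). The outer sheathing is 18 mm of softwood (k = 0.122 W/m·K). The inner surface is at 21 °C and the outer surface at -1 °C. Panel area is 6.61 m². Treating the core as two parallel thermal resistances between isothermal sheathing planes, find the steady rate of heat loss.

Q ≈ 509 W

Sheathing layers in series; stud and cavity paths in parallel between them.
R_inner = 0.019/(0.179×6.61) = 0.01606 K/W
R_stud  = 0.175/(41.9×0.13×6.61) = 0.00486 K/W
R_cav   = 0.175/(0.0338×0.87×6.61) = 0.9003 K/W
1/R_core = 1/R_stud + 1/R_cav → R_core = 0.004834 K/W
R_outer = 0.018/(0.122×6.61) = 0.02232 K/W
R_total = 0.04321 K/W
Q = ΔT/R_total = 22/0.04321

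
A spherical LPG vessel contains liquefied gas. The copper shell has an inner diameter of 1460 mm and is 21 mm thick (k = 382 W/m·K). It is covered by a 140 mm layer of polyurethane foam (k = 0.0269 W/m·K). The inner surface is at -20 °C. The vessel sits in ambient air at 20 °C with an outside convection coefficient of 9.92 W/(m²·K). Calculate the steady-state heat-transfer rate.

Radial (spherical) resistances in series:
R_copper shell = (1/0.73 − 1/0.751)/(4π×382) = 7.98×10^-6 K/W
R_polyurethane foam = (1/0.751 − 1/0.891)/(4π×0.0269) = 0.6189 K/W
R_outer film = 1/(h·4πr_o²) = 1/(9.92×4π×0.891²) = 0.0101 K/W
R_total = 0.6291 K/W
Q = ΔT/R_total = 40/0.6291

Q ≈ 63.6 W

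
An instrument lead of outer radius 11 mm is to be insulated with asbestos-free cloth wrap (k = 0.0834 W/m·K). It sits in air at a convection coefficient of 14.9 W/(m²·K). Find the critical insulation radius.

For a cylinder r_cr = k/h = 0.0834/14.9
r_cr = 5.6 mm; since the bare radius (11 mm) is above r_cr, any added insulation will reduce heat loss.

r_cr ≈ 5.6 mm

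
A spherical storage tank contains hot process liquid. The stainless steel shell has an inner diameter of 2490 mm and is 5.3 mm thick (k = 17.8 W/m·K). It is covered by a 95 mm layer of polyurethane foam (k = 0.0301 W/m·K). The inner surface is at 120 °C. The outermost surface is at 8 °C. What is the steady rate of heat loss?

Q ≈ 750 W

For a spherical shell R = (1/r₁ − 1/r₂)/(4πk); film R = 1/(h·4πr²). In series:
R_stainless steel shell = (1/1.245 − 1/1.2503)/(4π×17.8) = 1.522×10^-5 K/W
R_polyurethane foam = (1/1.2503 − 1/1.3453)/(4π×0.0301) = 0.1493 K/W
R_total = 0.1493 K/W
Q = ΔT/R_total = 112/0.1493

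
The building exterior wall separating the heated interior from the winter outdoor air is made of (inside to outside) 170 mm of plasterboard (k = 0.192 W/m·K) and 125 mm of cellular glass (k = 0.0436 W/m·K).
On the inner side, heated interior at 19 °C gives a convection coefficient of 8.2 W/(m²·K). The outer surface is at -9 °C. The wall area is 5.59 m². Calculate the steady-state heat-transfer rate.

Q ≈ 40.4 W

Treating each layer as a thermal resistance in series:
R_inner film = 1/(h_i·A) = 1/(8.2×5.59) = 0.02182 K/W
R_plasterboard = L/(kA) = 0.17/(0.192×5.59) = 0.1584 K/W
R_cellular glass = L/(kA) = 0.125/(0.0436×5.59) = 0.5129 K/W
R_total = 0.6931 K/W
Q = ΔT / R_total = 28 / 0.6931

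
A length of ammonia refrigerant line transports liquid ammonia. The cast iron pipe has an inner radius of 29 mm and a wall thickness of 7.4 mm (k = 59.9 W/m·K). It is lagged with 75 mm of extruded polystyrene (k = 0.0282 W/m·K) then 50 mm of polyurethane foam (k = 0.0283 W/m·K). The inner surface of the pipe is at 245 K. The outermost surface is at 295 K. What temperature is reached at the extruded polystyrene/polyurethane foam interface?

Radial resistances (cylindrical: R_cond = ln(r_o/r_i)/(2πkL), R_conv = 1/(h·2πrL)):
R_cast iron pipe wall = ln(36.4/29)/(2π×59.9×1) = 6.039×10^-4 K/W
R_extruded polystyrene = ln(111.4/36.4)/(2π×0.0282×1) = 6.313 K/W
R_polyurethane foam = ln(161.4/111.4)/(2π×0.0283×1) = 2.085 K/W
R_total = 8.399 K/W
Q = ΔT/R_total = 50/8.399
Q = 5.95 W/m
T_interface = T_inner + Q·ΣR(inner→interface) = 245 + 5.95×6.314

T ≈ 283 K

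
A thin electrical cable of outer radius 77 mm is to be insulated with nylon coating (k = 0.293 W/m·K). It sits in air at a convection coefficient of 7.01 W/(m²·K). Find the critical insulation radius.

r_cr ≈ 41.8 mm

For a cylinder r_cr = k/h = 0.293/7.01
r_cr = 41.8 mm; since the bare radius (77 mm) is above r_cr, any added insulation will reduce heat loss.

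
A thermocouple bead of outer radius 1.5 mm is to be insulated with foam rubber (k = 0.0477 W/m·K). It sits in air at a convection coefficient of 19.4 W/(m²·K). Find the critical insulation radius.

r_cr ≈ 4.92 mm

For a sphere r_cr = 2k/h = 2×0.0477/19.4
r_cr = 4.92 mm; since the bare radius (1.5 mm) is below r_cr, adding a thin layer of insulation will *increase* heat loss.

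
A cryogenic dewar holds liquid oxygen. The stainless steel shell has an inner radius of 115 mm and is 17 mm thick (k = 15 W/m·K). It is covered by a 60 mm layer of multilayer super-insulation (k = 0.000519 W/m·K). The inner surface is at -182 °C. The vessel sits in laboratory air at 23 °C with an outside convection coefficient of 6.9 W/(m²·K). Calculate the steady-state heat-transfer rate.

Q ≈ 0.564 W

Spherical conduction: R = (1/r_in − 1/r_out)/(4πk) per layer; series-sum.
R_stainless steel shell = (1/0.115 − 1/0.132)/(4π×15) = 0.005941 K/W
R_multilayer super-insulation = (1/0.132 − 1/0.192)/(4π×0.000519) = 363 K/W
R_outer film = 1/(h·4πr_o²) = 1/(6.9×4π×0.192²) = 0.3129 K/W
R_total = 363.3 K/W
Q = ΔT/R_total = 205/363.3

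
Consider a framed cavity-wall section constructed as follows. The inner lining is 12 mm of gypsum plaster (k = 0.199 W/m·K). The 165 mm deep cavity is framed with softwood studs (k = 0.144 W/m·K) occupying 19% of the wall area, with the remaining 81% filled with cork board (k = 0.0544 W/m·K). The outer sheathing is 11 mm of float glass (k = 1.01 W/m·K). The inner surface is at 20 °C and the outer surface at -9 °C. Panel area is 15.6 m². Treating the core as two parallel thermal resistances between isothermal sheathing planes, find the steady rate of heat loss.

Q ≈ 190 W

Sheathing layers in series; stud and cavity paths in parallel between them.
R_inner = 0.012/(0.199×15.6) = 0.003865 K/W
R_stud  = 0.165/(0.144×0.19×15.6) = 0.3866 K/W
R_cav   = 0.165/(0.0544×0.81×15.6) = 0.24 K/W
1/R_core = 1/R_stud + 1/R_cav → R_core = 0.1481 K/W
R_outer = 0.011/(1.01×15.6) = 6.981×10^-4 K/W
R_total = 0.1527 K/W
Q = ΔT/R_total = 29/0.1527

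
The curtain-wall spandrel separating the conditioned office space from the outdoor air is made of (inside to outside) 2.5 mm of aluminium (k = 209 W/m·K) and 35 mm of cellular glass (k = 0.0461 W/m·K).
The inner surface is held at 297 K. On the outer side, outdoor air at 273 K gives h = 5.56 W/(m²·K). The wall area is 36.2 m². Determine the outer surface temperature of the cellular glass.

T ≈ 278 K

Model the wall as resistances in series:
R_aluminium = L/(kA) = 0.0025/(209×36.2) = 3.304×10^-7 K/W
R_cellular glass = L/(kA) = 0.035/(0.0461×36.2) = 0.02097 K/W
R_outer film = 1/(h_o·A) = 1/(5.56×36.2) = 0.004968 K/W
R_total = 0.02594 K/W;  Q = ΔT/R_total = 24/0.02594 = 925.2 W
T_interface = T_inner − Q·ΣR(inner→interface) = 297 − 925×0.02097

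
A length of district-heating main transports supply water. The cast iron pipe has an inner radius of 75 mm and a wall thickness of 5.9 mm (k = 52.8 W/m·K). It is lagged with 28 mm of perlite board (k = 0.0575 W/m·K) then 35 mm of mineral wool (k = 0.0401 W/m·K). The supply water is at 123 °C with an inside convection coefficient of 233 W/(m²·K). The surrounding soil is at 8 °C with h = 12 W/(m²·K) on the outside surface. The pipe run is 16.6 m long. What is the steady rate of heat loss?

Radial resistances (cylindrical: R_cond = ln(r_o/r_i)/(2πkL), R_conv = 1/(h·2πrL)):
R_inner film = 1/(h_i·2πr₁L) = 1/(233×2π×0.075×16.6) = 5.486×10^-4 K/W
R_cast iron pipe wall = ln(80.9/75)/(2π×52.8×16.6) = 1.375×10^-5 K/W
R_perlite board = ln(108.9/80.9)/(2π×0.0575×16.6) = 0.04956 K/W
R_mineral wool = ln(143.9/108.9)/(2π×0.0401×16.6) = 0.06663 K/W
R_outer film = 1/(h_o·2πr_oL) = 1/(12×2π×0.1439×16.6) = 0.005552 K/W
R_total = 0.1223 K/W
Q = ΔT/R_total = 115/0.1223

Q ≈ 940 W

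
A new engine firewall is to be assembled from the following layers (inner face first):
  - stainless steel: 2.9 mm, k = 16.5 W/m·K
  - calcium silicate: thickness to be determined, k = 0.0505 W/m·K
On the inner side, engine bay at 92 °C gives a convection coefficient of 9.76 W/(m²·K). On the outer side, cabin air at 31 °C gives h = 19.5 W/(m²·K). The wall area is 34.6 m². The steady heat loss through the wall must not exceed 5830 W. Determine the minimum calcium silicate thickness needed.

Treating each layer as a thermal resistance in series:
R_inner film = 1/(h_i·A) = 1/(9.76×34.6) = 0.002961 K/W
R_stainless steel = L/(kA) = 0.0029/(16.5×34.6) = 5.08×10^-6 K/W
R_outer film = 1/(h_o·A) = 1/(19.5×34.6) = 0.001482 K/W
Sum of the known resistances R_other = 0.004448 K/W
Required total resistance R_tot = ΔT/Q_allow = 61/5830 = 0.01046 K/W
R_calcium silicate = R_tot − R_other = 0.006015 K/W
L = R·k·A = 0.006015×0.0505×34.6

L ≈ 10.5 mm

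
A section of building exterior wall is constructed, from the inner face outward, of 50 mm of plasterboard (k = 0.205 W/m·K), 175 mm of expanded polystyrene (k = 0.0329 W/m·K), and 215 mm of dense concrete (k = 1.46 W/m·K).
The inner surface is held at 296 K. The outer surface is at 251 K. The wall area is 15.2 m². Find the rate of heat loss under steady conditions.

Thermal resistances in series:
R_plasterboard = L/(kA) = 0.05/(0.205×15.2) = 0.01605 K/W
R_expanded polystyrene = L/(kA) = 0.175/(0.0329×15.2) = 0.3499 K/W
R_dense concrete = L/(kA) = 0.215/(1.46×15.2) = 0.009688 K/W
R_total = 0.3757 K/W
Q = ΔT / R_total = 45 / 0.3757

Q ≈ 120 W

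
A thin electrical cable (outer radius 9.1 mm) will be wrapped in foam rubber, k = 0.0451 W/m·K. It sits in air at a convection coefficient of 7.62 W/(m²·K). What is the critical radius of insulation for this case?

r_cr ≈ 5.92 mm

For a cylinder r_cr = k/h = 0.0451/7.62
r_cr = 5.92 mm; since the bare radius (9.1 mm) is above r_cr, any added insulation will reduce heat loss.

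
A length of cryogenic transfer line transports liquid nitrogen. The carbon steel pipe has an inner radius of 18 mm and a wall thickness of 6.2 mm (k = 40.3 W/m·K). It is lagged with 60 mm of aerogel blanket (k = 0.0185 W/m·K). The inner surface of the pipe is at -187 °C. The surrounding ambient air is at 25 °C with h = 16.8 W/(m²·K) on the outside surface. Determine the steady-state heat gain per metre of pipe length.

Treating each annulus and film as a series resistance:
R_carbon steel pipe wall = ln(24.2/18)/(2π×40.3×1) = 0.001169 K/W
R_aerogel blanket = ln(84.2/24.2)/(2π×0.0185×1) = 10.73 K/W
R_outer film = 1/(h_o·2πr_oL) = 1/(16.8×2π×0.0842×1) = 0.1125 K/W
R_total = 10.84 K/W
Q = ΔT/R_total = 212/10.84

q′ ≈ 19.6 W/m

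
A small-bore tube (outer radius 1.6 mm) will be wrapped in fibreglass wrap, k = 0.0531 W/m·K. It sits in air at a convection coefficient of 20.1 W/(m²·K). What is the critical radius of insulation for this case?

r_cr ≈ 2.64 mm

For a cylinder r_cr = k/h = 0.0531/20.1
r_cr = 2.64 mm; since the bare radius (1.6 mm) is below r_cr, adding a thin layer of insulation will *increase* heat loss.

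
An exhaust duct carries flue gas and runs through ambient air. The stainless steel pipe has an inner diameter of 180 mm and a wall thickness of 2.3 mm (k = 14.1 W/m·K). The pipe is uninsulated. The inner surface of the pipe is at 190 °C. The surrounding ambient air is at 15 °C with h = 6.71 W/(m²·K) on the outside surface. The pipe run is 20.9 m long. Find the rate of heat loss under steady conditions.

Radial resistances (cylindrical: R_cond = ln(r_o/r_i)/(2πkL), R_conv = 1/(h·2πrL)):
R_stainless steel pipe wall = ln(92.3/90)/(2π×14.1×20.9) = 1.363×10^-5 K/W
R_outer film = 1/(h_o·2πr_oL) = 1/(6.71×2π×0.0923×20.9) = 0.0123 K/W
R_total = 0.01231 K/W
Q = ΔT/R_total = 175/0.01231

Q ≈ 14200 W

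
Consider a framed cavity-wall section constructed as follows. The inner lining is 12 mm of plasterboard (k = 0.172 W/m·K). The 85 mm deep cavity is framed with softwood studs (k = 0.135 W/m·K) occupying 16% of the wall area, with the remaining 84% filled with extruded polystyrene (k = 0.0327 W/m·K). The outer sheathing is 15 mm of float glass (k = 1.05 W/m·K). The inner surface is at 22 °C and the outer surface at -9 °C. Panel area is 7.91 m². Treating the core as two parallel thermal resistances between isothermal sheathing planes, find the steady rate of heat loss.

Q ≈ 135 W

Sheathing layers in series; stud and cavity paths in parallel between them.
R_inner = 0.012/(0.172×7.91) = 0.00882 K/W
R_stud  = 0.085/(0.135×0.16×7.91) = 0.4975 K/W
R_cav   = 0.085/(0.0327×0.84×7.91) = 0.3912 K/W
1/R_core = 1/R_stud + 1/R_cav → R_core = 0.219 K/W
R_outer = 0.015/(1.05×7.91) = 0.001806 K/W
R_total = 0.2296 K/W
Q = ΔT/R_total = 31/0.2296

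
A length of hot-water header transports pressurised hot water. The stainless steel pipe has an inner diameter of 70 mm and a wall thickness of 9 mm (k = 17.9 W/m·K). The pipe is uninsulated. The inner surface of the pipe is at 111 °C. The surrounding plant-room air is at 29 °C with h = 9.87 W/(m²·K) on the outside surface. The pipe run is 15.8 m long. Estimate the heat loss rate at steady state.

Q ≈ 3520 W

For a radial system each layer contributes R = ln(r_out/r_in)/(2πkL); films add R = 1/(hA).
R_stainless steel pipe wall = ln(44/35)/(2π×17.9×15.8) = 1.288×10^-4 K/W
R_outer film = 1/(h_o·2πr_oL) = 1/(9.87×2π×0.044×15.8) = 0.02319 K/W
R_total = 0.02332 K/W
Q = ΔT/R_total = 82/0.02332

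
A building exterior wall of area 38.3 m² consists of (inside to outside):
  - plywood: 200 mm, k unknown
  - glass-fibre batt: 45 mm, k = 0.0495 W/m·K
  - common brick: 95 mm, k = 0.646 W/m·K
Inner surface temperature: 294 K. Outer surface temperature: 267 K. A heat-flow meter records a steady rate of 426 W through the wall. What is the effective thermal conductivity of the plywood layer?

Thermal resistances in series:
R_glass-fibre batt = L/(kA) = 0.045/(0.0495×38.3) = 0.02374 K/W
R_common brick = L/(kA) = 0.095/(0.646×38.3) = 0.00384 K/W
Sum of known resistances R_other = 0.02758 K/W
Total R = ΔT/Q = 27/426 = 0.06338 K/W
R_plywood = R_total − R_other = 0.0358 K/W
k = L/(R·A) = 0.2/(0.0358×38.3)

k ≈ 0.146 W/(m·K)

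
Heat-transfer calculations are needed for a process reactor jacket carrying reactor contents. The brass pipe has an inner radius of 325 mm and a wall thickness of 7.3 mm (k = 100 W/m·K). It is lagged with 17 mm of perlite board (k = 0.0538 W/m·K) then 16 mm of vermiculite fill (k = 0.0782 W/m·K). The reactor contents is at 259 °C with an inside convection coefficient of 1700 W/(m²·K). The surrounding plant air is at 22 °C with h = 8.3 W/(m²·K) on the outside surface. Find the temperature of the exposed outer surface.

T ≈ 64.7 °C

Treating each annulus and film as a series resistance:
R_inner film = 1/(h_i·2πr₁L) = 1/(1700×2π×0.325×1) = 2.881×10^-4 K/W
R_brass pipe wall = ln(332.3/325)/(2π×100×1) = 3.535×10^-5 K/W
R_perlite board = ln(349.3/332.3)/(2π×0.0538×1) = 0.1476 K/W
R_vermiculite fill = ln(365.3/349.3)/(2π×0.0782×1) = 0.09115 K/W
R_outer film = 1/(h_o·2πr_oL) = 1/(8.3×2π×0.3653×1) = 0.05249 K/W
R_total = 0.2916 K/W
Q = ΔT/R_total = 237/0.2916
Q = 813 W/m
T_interface = T_inner − Q·ΣR(inner→interface) = 259 − 813×0.2391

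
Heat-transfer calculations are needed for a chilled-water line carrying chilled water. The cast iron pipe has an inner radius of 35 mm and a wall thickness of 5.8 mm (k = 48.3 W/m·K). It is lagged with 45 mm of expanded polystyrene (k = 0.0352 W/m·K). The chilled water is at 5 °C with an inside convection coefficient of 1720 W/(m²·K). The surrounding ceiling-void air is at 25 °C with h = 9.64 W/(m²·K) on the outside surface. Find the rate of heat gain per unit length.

Per-layer cylindrical resistances, series-summed:
R_inner film = 1/(h_i·2πr₁L) = 1/(1720×2π×0.035×1) = 0.002644 K/W
R_cast iron pipe wall = ln(40.8/35)/(2π×48.3×1) = 5.053×10^-4 K/W
R_expanded polystyrene = ln(85.8/40.8)/(2π×0.0352×1) = 3.361 K/W
R_outer film = 1/(h_o·2πr_oL) = 1/(9.64×2π×0.0858×1) = 0.1924 K/W
R_total = 3.557 K/W
Q = ΔT/R_total = 20/3.557

q′ ≈ 5.62 W/m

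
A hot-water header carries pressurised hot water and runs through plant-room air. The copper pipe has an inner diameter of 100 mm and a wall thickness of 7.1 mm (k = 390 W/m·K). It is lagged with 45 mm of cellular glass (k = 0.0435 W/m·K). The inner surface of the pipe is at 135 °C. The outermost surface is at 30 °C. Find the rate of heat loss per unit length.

q′ ≈ 49.4 W/m

Cylindrical conduction, so R = ln(r₂/r₁)/(2πkL) per layer, in series:
R_copper pipe wall = ln(57.1/50)/(2π×390×1) = 5.419×10^-5 K/W
R_cellular glass = ln(102.1/57.1)/(2π×0.0435×1) = 2.126 K/W
R_total = 2.126 K/W
Q = ΔT/R_total = 105/2.126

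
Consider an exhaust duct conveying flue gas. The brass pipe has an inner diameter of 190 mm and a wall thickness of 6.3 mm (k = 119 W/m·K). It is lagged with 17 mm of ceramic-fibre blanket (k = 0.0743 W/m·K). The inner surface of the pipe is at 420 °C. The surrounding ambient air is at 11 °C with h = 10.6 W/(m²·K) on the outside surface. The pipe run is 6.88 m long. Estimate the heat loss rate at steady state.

Q ≈ 6130 W

Cylindrical conduction, so R = ln(r₂/r₁)/(2πkL) per layer, in series:
R_brass pipe wall = ln(101.3/95)/(2π×119×6.88) = 1.248×10^-5 K/W
R_ceramic-fibre blanket = ln(118.3/101.3)/(2π×0.0743×6.88) = 0.0483 K/W
R_outer film = 1/(h_o·2πr_oL) = 1/(10.6×2π×0.1183×6.88) = 0.01845 K/W
R_total = 0.06676 K/W
Q = ΔT/R_total = 409/0.06676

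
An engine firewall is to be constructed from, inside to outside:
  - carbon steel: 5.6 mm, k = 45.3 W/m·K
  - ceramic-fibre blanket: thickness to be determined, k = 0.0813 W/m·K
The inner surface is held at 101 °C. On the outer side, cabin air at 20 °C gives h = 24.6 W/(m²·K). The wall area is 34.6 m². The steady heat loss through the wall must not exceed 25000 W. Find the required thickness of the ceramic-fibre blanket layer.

L ≈ 5.8 mm

Treating each layer as a thermal resistance in series:
R_carbon steel = L/(kA) = 0.0056/(45.3×34.6) = 3.573×10^-6 K/W
R_outer film = 1/(h_o·A) = 1/(24.6×34.6) = 0.001175 K/W
Sum of the known resistances R_other = 0.001178 K/W
Required total resistance R_tot = ΔT/Q_allow = 81/25000 = 0.00324 K/W
R_ceramic-fibre blanket = R_tot − R_other = 0.002062 K/W
L = R·k·A = 0.002062×0.0813×34.6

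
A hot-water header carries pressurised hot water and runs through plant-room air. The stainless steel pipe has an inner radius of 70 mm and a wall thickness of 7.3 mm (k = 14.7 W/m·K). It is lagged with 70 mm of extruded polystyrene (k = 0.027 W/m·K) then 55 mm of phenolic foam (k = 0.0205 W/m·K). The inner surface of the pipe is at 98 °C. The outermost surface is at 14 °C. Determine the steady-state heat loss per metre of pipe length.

q′ ≈ 13.4 W/m

Radial resistances (cylindrical: R_cond = ln(r_o/r_i)/(2πkL), R_conv = 1/(h·2πrL)):
R_stainless steel pipe wall = ln(77.3/70)/(2π×14.7×1) = 0.001074 K/W
R_extruded polystyrene = ln(147.3/77.3)/(2π×0.027×1) = 3.801 K/W
R_phenolic foam = ln(202.3/147.3)/(2π×0.0205×1) = 2.463 K/W
R_total = 6.265 K/W
Q = ΔT/R_total = 84/6.265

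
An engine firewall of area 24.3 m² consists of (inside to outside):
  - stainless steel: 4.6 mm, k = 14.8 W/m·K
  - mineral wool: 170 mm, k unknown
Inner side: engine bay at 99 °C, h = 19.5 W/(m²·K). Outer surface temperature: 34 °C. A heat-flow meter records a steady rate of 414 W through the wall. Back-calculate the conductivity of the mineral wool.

Thermal resistances in series:
R_inner film = 1/(h_i·A) = 1/(19.5×24.3) = 0.00211 K/W
R_stainless steel = L/(kA) = 0.0046/(14.8×24.3) = 1.279×10^-5 K/W
Sum of known resistances R_other = 0.002123 K/W
Total R = ΔT/Q = 65/414 = 0.157 K/W
R_mineral wool = R_total − R_other = 0.1549 K/W
k = L/(R·A) = 0.17/(0.1549×24.3)

k ≈ 0.0452 W/(m·K)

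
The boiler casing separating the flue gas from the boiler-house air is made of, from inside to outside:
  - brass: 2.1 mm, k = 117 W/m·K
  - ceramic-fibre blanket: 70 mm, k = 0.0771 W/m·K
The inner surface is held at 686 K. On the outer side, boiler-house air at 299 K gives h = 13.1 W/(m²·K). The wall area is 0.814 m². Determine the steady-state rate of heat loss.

Q ≈ 320 W

Model the wall as resistances in series:
R_brass = L/(kA) = 0.0021/(117×0.814) = 2.205×10^-5 K/W
R_ceramic-fibre blanket = L/(kA) = 0.07/(0.0771×0.814) = 1.115 K/W
R_outer film = 1/(h_o·A) = 1/(13.1×0.814) = 0.09378 K/W
R_total = 1.209 K/W
Q = ΔT / R_total = 387 / 1.209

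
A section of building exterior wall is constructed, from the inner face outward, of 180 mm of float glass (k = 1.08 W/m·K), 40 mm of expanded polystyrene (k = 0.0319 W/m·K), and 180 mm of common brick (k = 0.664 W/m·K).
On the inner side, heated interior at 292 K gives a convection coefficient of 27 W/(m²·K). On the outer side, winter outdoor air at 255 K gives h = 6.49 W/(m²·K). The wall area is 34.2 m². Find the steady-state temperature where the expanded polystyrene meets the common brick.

T ≈ 263 K

Treating each layer as a thermal resistance in series:
R_inner film = 1/(h_i·A) = 1/(27×34.2) = 0.001083 K/W
R_float glass = L/(kA) = 0.18/(1.08×34.2) = 0.004873 K/W
R_expanded polystyrene = L/(kA) = 0.04/(0.0319×34.2) = 0.03666 K/W
R_common brick = L/(kA) = 0.18/(0.664×34.2) = 0.007926 K/W
R_outer film = 1/(h_o·A) = 1/(6.49×34.2) = 0.004505 K/W
R_total = 0.05505 K/W;  Q = ΔT/R_total = 37/0.05505 = 672.1 W
T_interface = T_inner − Q·ΣR(inner→interface) = 292 − 672×0.04262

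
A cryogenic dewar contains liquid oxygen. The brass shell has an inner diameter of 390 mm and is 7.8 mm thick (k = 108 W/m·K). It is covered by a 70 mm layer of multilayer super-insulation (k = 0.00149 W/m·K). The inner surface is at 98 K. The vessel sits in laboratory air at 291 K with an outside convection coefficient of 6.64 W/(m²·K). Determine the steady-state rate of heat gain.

For a spherical shell R = (1/r₁ − 1/r₂)/(4πk); film R = 1/(h·4πr²). In series:
R_brass shell = (1/0.195 − 1/0.2028)/(4π×108) = 1.453×10^-4 K/W
R_multilayer super-insulation = (1/0.2028 − 1/0.2728)/(4π×0.00149) = 67.58 K/W
R_outer film = 1/(h·4πr_o²) = 1/(6.64×4π×0.2728²) = 0.161 K/W
R_total = 67.74 K/W
Q = ΔT/R_total = 193/67.74

Q ≈ 2.85 W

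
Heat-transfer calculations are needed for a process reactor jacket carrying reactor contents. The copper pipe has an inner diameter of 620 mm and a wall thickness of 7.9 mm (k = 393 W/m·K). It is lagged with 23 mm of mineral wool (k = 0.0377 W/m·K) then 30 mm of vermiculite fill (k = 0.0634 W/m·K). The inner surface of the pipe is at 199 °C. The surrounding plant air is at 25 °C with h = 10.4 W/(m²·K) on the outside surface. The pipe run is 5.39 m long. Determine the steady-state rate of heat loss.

Q ≈ 1710 W

For a radial system each layer contributes R = ln(r_out/r_in)/(2πkL); films add R = 1/(hA).
R_copper pipe wall = ln(317.9/310)/(2π×393×5.39) = 1.891×10^-6 K/W
R_mineral wool = ln(340.9/317.9)/(2π×0.0377×5.39) = 0.05471 K/W
R_vermiculite fill = ln(370.9/340.9)/(2π×0.0634×5.39) = 0.03928 K/W
R_outer film = 1/(h_o·2πr_oL) = 1/(10.4×2π×0.3709×5.39) = 0.007655 K/W
R_total = 0.1016 K/W
Q = ΔT/R_total = 174/0.1016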